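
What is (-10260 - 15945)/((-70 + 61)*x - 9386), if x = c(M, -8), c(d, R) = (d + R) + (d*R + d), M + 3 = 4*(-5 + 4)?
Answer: 26205/9692 ≈ 2.7038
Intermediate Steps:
M = -7 (M = -3 + 4*(-5 + 4) = -3 + 4*(-1) = -3 - 4 = -7)
c(d, R) = R + 2*d + R*d (c(d, R) = (R + d) + (R*d + d) = (R + d) + (d + R*d) = R + 2*d + R*d)
x = 34 (x = -8 + 2*(-7) - 8*(-7) = -8 - 14 + 56 = 34)
(-10260 - 15945)/((-70 + 61)*x - 9386) = (-10260 - 15945)/((-70 + 61)*34 - 9386) = -26205/(-9*34 - 9386) = -26205/(-306 - 9386) = -26205/(-9692) = -26205*(-1/9692) = 26205/9692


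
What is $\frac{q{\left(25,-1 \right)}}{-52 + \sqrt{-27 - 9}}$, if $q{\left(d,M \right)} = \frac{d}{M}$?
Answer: $\frac{65}{137} + \frac{15 i}{274} \approx 0.47445 + 0.054745 i$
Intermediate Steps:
$\frac{q{\left(25,-1 \right)}}{-52 + \sqrt{-27 - 9}} = \frac{25 \frac{1}{-1}}{-52 + \sqrt{-27 - 9}} = \frac{25 \left(-1\right)}{-52 + \sqrt{-36}} = \frac{1}{-52 + 6 i} \left(-25\right) = \frac{-52 - 6 i}{2740} \left(-25\right) = - \frac{5 \left(-52 - 6 i\right)}{548}$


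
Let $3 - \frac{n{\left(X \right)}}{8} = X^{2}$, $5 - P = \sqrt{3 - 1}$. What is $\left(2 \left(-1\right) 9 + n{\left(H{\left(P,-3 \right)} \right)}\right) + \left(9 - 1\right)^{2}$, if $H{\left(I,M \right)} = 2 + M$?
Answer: $62$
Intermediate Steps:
$P = 5 - \sqrt{2}$ ($P = 5 - \sqrt{3 - 1} = 5 - \sqrt{2} \approx 3.5858$)
$n{\left(X \right)} = 24 - 8 X^{2}$
$\left(2 \left(-1\right) 9 + n{\left(H{\left(P,-3 \right)} \right)}\right) + \left(9 - 1\right)^{2} = \left(2 \left(-1\right) 9 + \left(24 - 8 \left(2 - 3\right)^{2}\right)\right) + \left(9 - 1\right)^{2} = \left(\left(-2\right) 9 + \left(24 - 8 \left(-1\right)^{2}\right)\right) + 8^{2} = \left(-18 + \left(24 - 8\right)\right) + 64 = \left(-18 + 16\right) + 64 = -2 + 64 = 62$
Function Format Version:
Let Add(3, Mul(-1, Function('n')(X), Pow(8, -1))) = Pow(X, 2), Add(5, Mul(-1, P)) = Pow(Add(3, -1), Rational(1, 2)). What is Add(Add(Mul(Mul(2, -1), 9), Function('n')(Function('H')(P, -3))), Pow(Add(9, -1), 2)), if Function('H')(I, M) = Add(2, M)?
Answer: 62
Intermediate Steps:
P = Add(5, Mul(-1, Pow(2, Rational(1, 2)))) (P = Add(5, Mul(-1, Pow(Add(3, -1), Rational(1, 2)))) = Add(5, Mul(-1, Pow(2, Rational(1, 2)))) ≈ 3.5858)
Function('n')(X) = Add(24, Mul(-8, Pow(X, 2)))
Add(Add(Mul(Mul(2, -1), 9), Function('n')(Function('H')(P, -3))), Pow(Add(9, -1), 2)) = Add(Add(Mul(Mul(2, -1), 9), Add(24, Mul(-8, Pow(Add(2, -3), 2)))), Pow(Add(9, -1), 2)) = Add(Add(Mul(-2, 9), Add(24, Mul(-8, Pow(-1, 2)))), Pow(8, 2)) = Add(Add(-18, Add(24, Mul(-8, 1))), 64) = Add(Add(-18, Add(24, -8)), 64) = Add(Add(-18, 16), 64) = Add(-2, 64) = 62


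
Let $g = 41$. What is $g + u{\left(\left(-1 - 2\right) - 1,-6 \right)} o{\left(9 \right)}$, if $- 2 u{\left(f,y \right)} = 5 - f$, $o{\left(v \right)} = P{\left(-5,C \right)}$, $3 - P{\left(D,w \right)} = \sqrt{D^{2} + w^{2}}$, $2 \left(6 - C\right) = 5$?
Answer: $\frac{55}{2} + \frac{9 \sqrt{149}}{4} \approx 54.965$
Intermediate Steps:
$C = \frac{7}{2}$ ($C = 6 - \frac{5}{2} = \frac{7}{2} \approx 3.5$)
$P{\left(D,w \right)} = 3 - \sqrt{D^{2} + w^{2}}$
$o{\left(v \right)} = 3 - \frac{\sqrt{149}}{2}$ ($o{\left(v \right)} = 3 - \sqrt{\left(-5\right)^{2} + \left(\frac{7}{2}\right)^{2}} = 3 - \sqrt{25 + \frac{49}{4}} = 3 - \sqrt{\frac{149}{4}} = 3 - \frac{\sqrt{149}}{2}$)
$u{\left(f,y \right)} = - \frac{5}{2} + \frac{f}{2}$ ($u{\left(f,y \right)} = - \frac{5 - f}{2} = - \frac{5}{2} + \frac{f}{2}$)
$g + u{\left(\left(-1 - 2\right) - 1,-6 \right)} o{\left(9 \right)} = 41 + \left(- \frac{5}{2} + \frac{\left(-1 - 2\right) - 1}{2}\right) \left(3 - \frac{\sqrt{149}}{2}\right) = 41 + \left(- \frac{5}{2} + \frac{-3 - 1}{2}\right) \left(3 - \frac{\sqrt{149}}{2}\right) = 41 + \left(- \frac{5}{2} + \frac{1}{2} \left(-4\right)\right) \left(3 - \frac{\sqrt{149}}{2}\right) = 41 + \left(- \frac{5}{2} - 2\right) \left(3 - \frac{\sqrt{149}}{2}\right) = 41 - \frac{9 \left(3 - \frac{\sqrt{149}}{2}\right)}{2} = 41 - \left(\frac{27}{2} - \frac{9 \sqrt{149}}{4}\right) = \frac{55}{2} + \frac{9 \sqrt{149}}{4}$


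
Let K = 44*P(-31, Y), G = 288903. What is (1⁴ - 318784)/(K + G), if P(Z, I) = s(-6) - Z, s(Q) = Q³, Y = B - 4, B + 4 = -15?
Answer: -318783/280763 ≈ -1.1354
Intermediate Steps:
B = -19 (B = -4 - 15 = -19)
Y = -23 (Y = -19 - 4 = -23)
P(Z, I) = -216 - Z (P(Z, I) = (-6)³ - Z = -216 - Z)
K = -8140 (K = 44*(-216 - 1*(-31)) = 44*(-216 + 31) = 44*(-185) = -8140)
(1⁴ - 318784)/(K + G) = (1⁴ - 318784)/(-8140 + 288903) = (1 - 318784)/280763 = -318783*1/280763 = -318783/280763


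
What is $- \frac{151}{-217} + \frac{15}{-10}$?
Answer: $- \frac{349}{434} \approx -0.80415$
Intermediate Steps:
$- \frac{151}{-217} + \frac{15}{-10} = \left(-151\right) \left(- \frac{1}{217}\right) + 15 \left(- \frac{1}{10}\right) = \frac{151}{217} - \frac{3}{2} = - \frac{349}{434}$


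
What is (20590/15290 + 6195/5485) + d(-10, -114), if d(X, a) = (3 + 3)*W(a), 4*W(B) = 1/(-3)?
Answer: 6628995/3354626 ≈ 1.9761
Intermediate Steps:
W(B) = -1/12 (W(B) = (1/4)/(-3) = (1/4)*(-1/3) = -1/12)
d(X, a) = -1/2 (d(X, a) = (3 + 3)*(-1/12) = 6*(-1/12) = -1/2)
(20590/15290 + 6195/5485) + d(-10, -114) = (20590/15290 + 6195/5485) - 1/2 = (20590*(1/15290) + 6195*(1/5485)) - 1/2 = (2059/1529 + 1239/1097) - 1/2 = 4153154/1677313 - 1/2 = 6628995/3354626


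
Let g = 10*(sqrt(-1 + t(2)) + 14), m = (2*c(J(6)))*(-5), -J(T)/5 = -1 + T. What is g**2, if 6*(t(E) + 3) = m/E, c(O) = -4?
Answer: 58600/3 + 2800*I*sqrt(6)/3 ≈ 19533.0 + 2286.2*I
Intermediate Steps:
J(T) = 5 - 5*T (J(T) = -5*(-1 + T) = 5 - 5*T)
m = 40 (m = (2*(-4))*(-5) = -8*(-5) = 40)
t(E) = -3 + 20/(3*E) (t(E) = -3 + (40/E)/6 = -3 + 20/(3*E))
g = 140 + 10*I*sqrt(6)/3 (g = 10*(sqrt(-1 + (-3 + (20/3)/2)) + 14) = 10*(sqrt(-1 + (-3 + (20/3)*(1/2))) + 14) = 10*(sqrt(-1 + (-3 + 10/3)) + 14) = 10*(sqrt(-1 + 1/3) + 14) = 10*(sqrt(-2/3) + 14) = 10*(I*sqrt(6)/3 + 14) = 10*(14 + I*sqrt(6)/3) = 140 + 10*I*sqrt(6)/3 ≈ 140.0 + 8.165*I)
g**2 = (140 + 10*I*sqrt(6)/3)**2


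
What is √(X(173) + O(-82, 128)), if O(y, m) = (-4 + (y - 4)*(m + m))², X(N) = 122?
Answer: √484880522 ≈ 22020.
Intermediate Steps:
O(y, m) = (-4 + 2*m*(-4 + y))² (O(y, m) = (-4 + (-4 + y)*(2*m))² = (-4 + 2*m*(-4 + y))²)
√(X(173) + O(-82, 128)) = √(122 + 4*(2 + 4*128 - 1*128*(-82))²) = √(122 + 4*(2 + 512 + 10496)²) = √(122 + 4*11010²) = √(122 + 4*121220100) = √(122 + 484880400) = √484880522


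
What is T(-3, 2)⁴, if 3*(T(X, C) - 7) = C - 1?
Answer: 234256/81 ≈ 2892.1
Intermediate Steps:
T(X, C) = 20/3 + C/3 (T(X, C) = 7 + (C - 1)/3 = 7 + (-1 + C)/3 = 7 + (-⅓ + C/3) = 20/3 + C/3)
T(-3, 2)⁴ = (20/3 + (⅓)*2)⁴ = (20/3 + ⅔)⁴ = (22/3)⁴ = 234256/81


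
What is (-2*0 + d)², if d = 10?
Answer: 100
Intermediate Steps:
(-2*0 + d)² = (-2*0 + 10)² = (0 + 10)² = 10² = 100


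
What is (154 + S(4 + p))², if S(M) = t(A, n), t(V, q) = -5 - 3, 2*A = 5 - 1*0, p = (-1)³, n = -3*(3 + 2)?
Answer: 21316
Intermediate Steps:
n = -15 (n = -3*5 = -15)
p = -1
A = 5/2 (A = (5 - 1*0)/2 = (5 + 0)/2 = (½)*5 = 5/2 ≈ 2.5000)
t(V, q) = -8
S(M) = -8
(154 + S(4 + p))² = (154 - 8)² = 146² = 21316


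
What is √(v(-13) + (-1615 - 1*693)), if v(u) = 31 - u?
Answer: 2*I*√566 ≈ 47.581*I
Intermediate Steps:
√(v(-13) + (-1615 - 1*693)) = √((31 - 1*(-13)) + (-1615 - 1*693)) = √((31 + 13) + (-1615 - 693)) = √(44 - 2308) = √(-2264) = 2*I*√566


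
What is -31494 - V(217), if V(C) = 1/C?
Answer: -6834199/217 ≈ -31494.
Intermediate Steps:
-31494 - V(217) = -31494 - 1/217 = -6834199/217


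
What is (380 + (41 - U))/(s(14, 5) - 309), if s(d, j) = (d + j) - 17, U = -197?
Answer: -618/307 ≈ -2.0130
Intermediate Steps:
s(d, j) = -17 + d + j
(380 + (41 - U))/(s(14, 5) - 309) = (380 + (41 - 1*(-197)))/((-17 + 14 + 5) - 309) = (380 + (41 + 197))/(2 - 309) = (380 + 238)/(-307) = 618*(-1/307) = -618/307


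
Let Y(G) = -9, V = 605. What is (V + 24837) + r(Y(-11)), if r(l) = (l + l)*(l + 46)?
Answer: 24776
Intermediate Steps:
r(l) = 2*l*(46 + l) (r(l) = (2*l)*(46 + l) = 2*l*(46 + l))
(V + 24837) + r(Y(-11)) = (605 + 24837) + 2*(-9)*(46 - 9) = 25442 + 2*(-9)*37 = 25442 - 666 = 24776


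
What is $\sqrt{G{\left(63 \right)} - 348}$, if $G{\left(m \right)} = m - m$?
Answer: $2 i \sqrt{87} \approx 18.655 i$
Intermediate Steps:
$G{\left(m \right)} = 0$
$\sqrt{G{\left(63 \right)} - 348} = \sqrt{0 - 348} = \sqrt{-348} = 2 i \sqrt{87}$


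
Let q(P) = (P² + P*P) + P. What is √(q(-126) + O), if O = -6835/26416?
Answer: √1379287634231/6604 ≈ 177.84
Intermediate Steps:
q(P) = P + 2*P² (q(P) = (P² + P²) + P = 2*P² + P = P + 2*P²)
O = -6835/26416 (O = -6835*1/26416 = -6835/26416 ≈ -0.25874)
√(q(-126) + O) = √(-126*(1 + 2*(-126)) - 6835/26416) = √(-126*(1 - 252) - 6835/26416) = √(-126*(-251) - 6835/26416) = √(31626 - 6835/26416) = √(835425581/26416) = √1379287634231/6604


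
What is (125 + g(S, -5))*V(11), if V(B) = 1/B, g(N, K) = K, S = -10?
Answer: 120/11 ≈ 10.909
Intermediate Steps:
(125 + g(S, -5))*V(11) = (125 - 5)/11 = 120*(1/11) = 120/11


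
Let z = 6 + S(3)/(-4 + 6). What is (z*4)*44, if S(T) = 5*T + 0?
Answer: 2376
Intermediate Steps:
S(T) = 5*T
z = 27/2 (z = 6 + (5*3)/(-4 + 6) = 6 + 15/2 = 27/2 ≈ 13.500)
(z*4)*44 = ((27/2)*4)*44 = 54*44 = 2376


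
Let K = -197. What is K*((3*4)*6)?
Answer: -14184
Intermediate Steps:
K*((3*4)*6) = -197*3*4*6 = -2364*6 = -197*72 = -14184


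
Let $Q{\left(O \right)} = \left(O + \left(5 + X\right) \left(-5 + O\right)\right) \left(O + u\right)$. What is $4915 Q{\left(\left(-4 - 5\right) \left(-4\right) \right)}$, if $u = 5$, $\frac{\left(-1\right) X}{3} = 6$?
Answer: $-73956005$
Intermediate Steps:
$X = -18$ ($X = \left(-3\right) 6 = -18$)
$Q{\left(O \right)} = \left(5 + O\right) \left(65 - 12 O\right)$ ($Q{\left(O \right)} = \left(O + \left(5 - 18\right) \left(-5 + O\right)\right) \left(O + 5\right) = \left(O - 13 \left(-5 + O\right)\right) \left(5 + O\right) = \left(O - \left(-65 + 13 O\right)\right) \left(5 + O\right) = \left(65 - 12 O\right) \left(5 + O\right) = \left(5 + O\right) \left(65 - 12 O\right)$)
$4915 Q{\left(\left(-4 - 5\right) \left(-4\right) \right)} = 4915 \left(325 - 12 \left(\left(-4 - 5\right) \left(-4\right)\right)^{2} + 5 \left(-4 - 5\right) \left(-4\right)\right) = 4915 \left(325 - 12 \left(\left(-9\right) \left(-4\right)\right)^{2} + 5 \left(\left(-9\right) \left(-4\right)\right)\right) = 4915 \left(325 - 12 \cdot 36^{2} + 5 \cdot 36\right) = 4915 \left(325 - 15552 + 180\right) = 4915 \left(-15047\right) = -73956005$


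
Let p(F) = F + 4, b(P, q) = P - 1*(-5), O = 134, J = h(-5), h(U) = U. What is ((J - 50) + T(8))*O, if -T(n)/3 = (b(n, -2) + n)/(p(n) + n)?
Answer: -77921/10 ≈ -7792.1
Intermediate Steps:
J = -5
b(P, q) = 5 + P (b(P, q) = P + 5 = 5 + P)
p(F) = 4 + F
T(n) = -3*(5 + 2*n)/(4 + 2*n) (T(n) = -3*((5 + n) + n)/((4 + n) + n) = -3*(5 + 2*n)/(4 + 2*n))
((J - 50) + T(8))*O = ((-5 - 50) + 3*(-5 - 2*8)/(2*(2 + 8)))*134 = (-55 + (3/2)*(-5 - 16)/10)*134 = (-55 + (3/2)*(⅒)*(-21))*134 = (-55 - 63/20)*134 = -1163/20*134 = -77921/10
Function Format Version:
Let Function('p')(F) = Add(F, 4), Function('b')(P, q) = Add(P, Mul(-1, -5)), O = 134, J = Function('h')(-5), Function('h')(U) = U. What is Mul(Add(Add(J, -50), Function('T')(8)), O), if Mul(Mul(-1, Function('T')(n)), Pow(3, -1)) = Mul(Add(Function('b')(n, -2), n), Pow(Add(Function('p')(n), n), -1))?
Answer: Rational(-77921, 10) ≈ -7792.1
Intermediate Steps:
J = -5
Function('b')(P, q) = Add(5, P) (Function('b')(P, q) = Add(P, 5) = Add(5, P))
Function('p')(F) = Add(4, F)
Function('T')(n) = Mul(-3, Pow(Add(4, Mul(2, n)), -1), Add(5, Mul(2, n))) (Function('T')(n) = Mul(-3, Mul(Add(Add(5, n), n), Pow(Add(Add(4, n), n), -1))) = Mul(-3, Mul(Add(5, Mul(2, n)), Pow(Add(4, Mul(2, n)), -1))) = Mul(-3, Mul(Pow(Add(4, Mul(2, n)), -1), Add(5, Mul(2, n)))) = Mul(-3, Pow(Add(4, Mul(2, n)), -1), Add(5, Mul(2, n))))
Mul(Add(Add(J, -50), Function('T')(8)), O) = Mul(Add(Add(-5, -50), Mul(Rational(3, 2), Pow(Add(2, 8), -1), Add(-5, Mul(-2, 8)))), 134) = Mul(Add(-55, Mul(Rational(3, 2), Pow(10, -1), Add(-5, -16))), 134) = Mul(Add(-55, Mul(Rational(3, 2), Rational(1, 10), -21)), 134) = Mul(Add(-55, Rational(-63, 20)), 134) = Mul(Rational(-1163, 20), 134) = Rational(-77921, 10)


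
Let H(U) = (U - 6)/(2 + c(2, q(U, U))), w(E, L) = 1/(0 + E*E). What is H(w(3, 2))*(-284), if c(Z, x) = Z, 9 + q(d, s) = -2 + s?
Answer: 3763/9 ≈ 418.11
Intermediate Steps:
w(E, L) = E⁻² (w(E, L) = 1/(0 + E²) = 1/(E²) = E⁻²)
q(d, s) = -11 + s (q(d, s) = -9 + (-2 + s) = -11 + s)
H(U) = -3/2 + U/4 (H(U) = (U - 6)/(2 + 2) = (-6 + U)/4 = (-6 + U)*(¼) = -3/2 + U/4)
H(w(3, 2))*(-284) = (-3/2 + (¼)/3²)*(-284) = (-3/2 + (¼)*(⅑))*(-284) = (-3/2 + 1/36)*(-284) = -53/36*(-284) = 3763/9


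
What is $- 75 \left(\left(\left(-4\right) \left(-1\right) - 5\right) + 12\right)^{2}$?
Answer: $-9075$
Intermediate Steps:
$- 75 \left(\left(\left(-4\right) \left(-1\right) - 5\right) + 12\right)^{2} = - 75 \left(\left(4 - 5\right) + 12\right)^{2} = - 75 \left(-1 + 12\right)^{2} = - 75 \cdot 11^{2} = \left(-75\right) 121 = -9075$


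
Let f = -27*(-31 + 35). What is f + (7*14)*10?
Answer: 872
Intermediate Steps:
f = -108 (f = -27*4 = -108)
f + (7*14)*10 = -108 + (7*14)*10 = -108 + 98*10 = -108 + 980 = 872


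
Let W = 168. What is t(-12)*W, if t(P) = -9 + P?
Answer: -3528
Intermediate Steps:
t(-12)*W = (-9 - 12)*168 = -21*168 = -3528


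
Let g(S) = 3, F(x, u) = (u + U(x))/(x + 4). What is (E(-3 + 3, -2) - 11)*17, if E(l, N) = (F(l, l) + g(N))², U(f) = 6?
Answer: 629/4 ≈ 157.25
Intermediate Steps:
F(x, u) = (6 + u)/(4 + x) (F(x, u) = (u + 6)/(x + 4) = (6 + u)/(4 + x))
E(l, N) = (3 + (6 + l)/(4 + l))² (E(l, N) = ((6 + l)/(4 + l) + 3)² = (3 + (6 + l)/(4 + l))²)
(E(-3 + 3, -2) - 11)*17 = (4*(9 + 2*(-3 + 3))²/(4 + (-3 + 3))² - 11)*17 = (4*(9 + 2*0)²/(4 + 0)² - 11)*17 = (4*(9 + 0)²/4² - 11)*17 = (4*(1/16)*9² - 11)*17 = (4*(1/16)*81 - 11)*17 = (81/4 - 11)*17 = (37/4)*17 = 629/4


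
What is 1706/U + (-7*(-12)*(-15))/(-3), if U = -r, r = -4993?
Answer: 2098766/4993 ≈ 420.34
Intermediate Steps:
U = 4993 (U = -1*(-4993) = 4993)
1706/U + (-7*(-12)*(-15))/(-3) = 1706/4993 + (-7*(-12)*(-15))/(-3) = 1706*(1/4993) + (84*(-15))*(-1/3) = 1706/4993 - 1260*(-1/3) = 1706/4993 + 420 = 2098766/4993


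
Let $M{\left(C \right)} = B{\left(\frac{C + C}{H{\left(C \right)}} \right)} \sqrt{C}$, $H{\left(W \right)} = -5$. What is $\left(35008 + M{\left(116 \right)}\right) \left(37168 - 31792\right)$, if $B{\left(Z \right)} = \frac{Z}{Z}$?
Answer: $188203008 + 10752 \sqrt{29} \approx 1.8826 \cdot 10^{8}$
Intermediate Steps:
$B{\left(Z \right)} = 1$
$M{\left(C \right)} = \sqrt{C}$ ($M{\left(C \right)} = 1 \sqrt{C} = \sqrt{C}$)
$\left(35008 + M{\left(116 \right)}\right) \left(37168 - 31792\right) = \left(35008 + \sqrt{116}\right) \left(37168 - 31792\right) = \left(35008 + 2 \sqrt{29}\right) 5376 = 188203008 + 10752 \sqrt{29}$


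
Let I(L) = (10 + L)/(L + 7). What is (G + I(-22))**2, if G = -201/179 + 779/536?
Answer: 294090374601/230131278400 ≈ 1.2779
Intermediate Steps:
I(L) = (10 + L)/(7 + L)
G = 31705/95944 (G = -201*1/179 + 779*(1/536) = -201/179 + 779/536 = 31705/95944 ≈ 0.33045)
(G + I(-22))**2 = (31705/95944 + (10 - 22)/(7 - 22))**2 = (31705/95944 - 12/(-15))**2 = (31705/95944 - 1/15*(-12))**2 = (31705/95944 + 4/5)**2 = (542301/479720)**2 = 294090374601/230131278400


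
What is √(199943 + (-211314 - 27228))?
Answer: 11*I*√319 ≈ 196.47*I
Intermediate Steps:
√(199943 + (-211314 - 27228)) = √(199943 - 238542) = √(-38599) = 11*I*√319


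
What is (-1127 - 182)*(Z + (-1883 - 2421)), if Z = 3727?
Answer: 755293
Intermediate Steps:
(-1127 - 182)*(Z + (-1883 - 2421)) = (-1127 - 182)*(3727 + (-1883 - 2421)) = -1309*(3727 - 4304) = -1309*(-577) = 755293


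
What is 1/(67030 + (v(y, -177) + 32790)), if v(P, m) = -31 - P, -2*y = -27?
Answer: 2/199551 ≈ 1.0023e-5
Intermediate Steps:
y = 27/2 (y = -1/2*(-27) = 27/2 ≈ 13.500)
1/(67030 + (v(y, -177) + 32790)) = 1/(67030 + ((-31 - 1*27/2) + 32790)) = 1/(67030 + ((-31 - 27/2) + 32790)) = 1/(67030 + (-89/2 + 32790)) = 1/(67030 + 65491/2) = 1/(199551/2) = 2/199551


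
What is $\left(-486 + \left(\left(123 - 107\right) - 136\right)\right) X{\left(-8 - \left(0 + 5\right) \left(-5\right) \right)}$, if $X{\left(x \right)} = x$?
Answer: $-10302$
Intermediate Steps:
$\left(-486 + \left(\left(123 - 107\right) - 136\right)\right) X{\left(-8 - \left(0 + 5\right) \left(-5\right) \right)} = \left(-486 + \left(\left(123 - 107\right) - 136\right)\right) \left(-8 - \left(0 + 5\right) \left(-5\right)\right) = \left(-486 + \left(16 - 136\right)\right) \left(-8 - 5 \left(-5\right)\right) = \left(-486 - 120\right) \left(-8 - -25\right) = - 606 \left(-8 + 25\right) = \left(-606\right) 17 = -10302$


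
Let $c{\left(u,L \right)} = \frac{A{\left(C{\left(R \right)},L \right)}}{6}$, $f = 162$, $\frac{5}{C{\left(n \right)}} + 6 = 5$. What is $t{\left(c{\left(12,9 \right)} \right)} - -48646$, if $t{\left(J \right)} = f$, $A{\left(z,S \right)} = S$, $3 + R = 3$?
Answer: $48808$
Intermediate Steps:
$R = 0$ ($R = -3 + 3 = 0$)
$C{\left(n \right)} = -5$ ($C{\left(n \right)} = \frac{5}{-6 + 5} = \frac{5}{-1} = 5 \left(-1\right) = -5$)
$c{\left(u,L \right)} = \frac{L}{6}$
$t{\left(J \right)} = 162$
$t{\left(c{\left(12,9 \right)} \right)} - -48646 = 162 - -48646 = 162 + 48646 = 48808$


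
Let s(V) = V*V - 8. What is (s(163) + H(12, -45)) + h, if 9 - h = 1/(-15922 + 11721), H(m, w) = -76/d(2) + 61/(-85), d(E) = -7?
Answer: 66439584378/2499595 ≈ 26580.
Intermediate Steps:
s(V) = -8 + V**2 (s(V) = V**2 - 8 = -8 + V**2)
H(m, w) = 6033/595 (H(m, w) = -76/(-7) + 61/(-85) = -76*(-1/7) + 61*(-1/85) = 76/7 - 61/85 = 6033/595)
h = 37810/4201 (h = 9 - 1/(-15922 + 11721) = 9 - 1/(-4201) = 9 - 1*(-1/4201) = 9 + 1/4201 = 37810/4201 ≈ 9.0002)
(s(163) + H(12, -45)) + h = ((-8 + 163**2) + 6033/595) + 37810/4201 = ((-8 + 26569) + 6033/595) + 37810/4201 = (26561 + 6033/595) + 37810/4201 = 15809828/595 + 37810/4201 = 66439584378/2499595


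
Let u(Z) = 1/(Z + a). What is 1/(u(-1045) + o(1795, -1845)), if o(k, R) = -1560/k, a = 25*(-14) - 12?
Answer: -505113/439343 ≈ -1.1497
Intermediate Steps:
a = -362 (a = -350 - 12 = -362)
u(Z) = 1/(-362 + Z) (u(Z) = 1/(Z - 362) = 1/(-362 + Z))
1/(u(-1045) + o(1795, -1845)) = 1/(1/(-362 - 1045) - 1560/1795) = 1/(1/(-1407) - 1560*1/1795) = 1/(-1/1407 - 312/359) = 1/(-439343/505113) = -505113/439343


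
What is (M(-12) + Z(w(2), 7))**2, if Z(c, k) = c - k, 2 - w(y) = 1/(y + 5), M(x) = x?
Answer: 14400/49 ≈ 293.88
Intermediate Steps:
w(y) = 2 - 1/(5 + y) (w(y) = 2 - 1/(y + 5) = 2 - 1/(5 + y))
(M(-12) + Z(w(2), 7))**2 = (-12 + ((9 + 2*2)/(5 + 2) - 1*7))**2 = (-12 + ((9 + 4)/7 - 7))**2 = (-12 + ((1/7)*13 - 7))**2 = (-12 + (13/7 - 7))**2 = (-12 - 36/7)**2 = (-120/7)**2 = 14400/49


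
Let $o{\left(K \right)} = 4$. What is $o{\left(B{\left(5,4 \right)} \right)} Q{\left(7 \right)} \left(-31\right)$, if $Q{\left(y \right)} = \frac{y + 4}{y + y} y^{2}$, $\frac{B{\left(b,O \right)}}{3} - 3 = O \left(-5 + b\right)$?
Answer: $-4774$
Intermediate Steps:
$B{\left(b,O \right)} = 9 + 3 O \left(-5 + b\right)$
$Q{\left(y \right)} = \frac{y \left(4 + y\right)}{2}$ ($Q{\left(y \right)} = \frac{4 + y}{2 y} y^{2} = \frac{y \left(4 + y\right)}{2}$)
$o{\left(B{\left(5,4 \right)} \right)} Q{\left(7 \right)} \left(-31\right) = 4 \cdot \frac{1}{2} \cdot 7 \left(4 + 7\right) \left(-31\right) = 4 \cdot \frac{1}{2} \cdot 7 \cdot 11 \left(-31\right) = 4 \cdot \frac{77}{2} \left(-31\right) = 154 \left(-31\right) = -4774$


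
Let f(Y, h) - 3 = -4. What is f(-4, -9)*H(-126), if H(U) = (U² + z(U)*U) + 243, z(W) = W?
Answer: -31995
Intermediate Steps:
f(Y, h) = -1 (f(Y, h) = 3 - 4 = -1)
H(U) = 243 + 2*U² (H(U) = (U² + U*U) + 243 = (U² + U²) + 243 = 2*U² + 243 = 243 + 2*U²)
f(-4, -9)*H(-126) = -(243 + 2*(-126)²) = -(243 + 2*15876) = -(243 + 31752) = -1*31995 = -31995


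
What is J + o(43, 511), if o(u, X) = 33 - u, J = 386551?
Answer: 386541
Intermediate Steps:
J + o(43, 511) = 386551 + (33 - 1*43) = 386551 + (33 - 43) = 386551 - 10 = 386541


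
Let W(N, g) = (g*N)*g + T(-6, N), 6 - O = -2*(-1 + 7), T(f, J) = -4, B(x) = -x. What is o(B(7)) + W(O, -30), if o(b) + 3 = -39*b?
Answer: 16466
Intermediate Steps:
o(b) = -3 - 39*b
O = 18 (O = 6 - (-2)*(-1 + 7) = 6 - (-2)*6 = 6 - 1*(-12) = 6 + 12 = 18)
W(N, g) = -4 + N*g**2 (W(N, g) = (g*N)*g - 4 = (N*g)*g - 4 = N*g**2 - 4 = -4 + N*g**2)
o(B(7)) + W(O, -30) = (-3 - (-39)*7) + (-4 + 18*(-30)**2) = (-3 - 39*(-7)) + (-4 + 18*900) = (-3 + 273) + (-4 + 16200) = 270 + 16196 = 16466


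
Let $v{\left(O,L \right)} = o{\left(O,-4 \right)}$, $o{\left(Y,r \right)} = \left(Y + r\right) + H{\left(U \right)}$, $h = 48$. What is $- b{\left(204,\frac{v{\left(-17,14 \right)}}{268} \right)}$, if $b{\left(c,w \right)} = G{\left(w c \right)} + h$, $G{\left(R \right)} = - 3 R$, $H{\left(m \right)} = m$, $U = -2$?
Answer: $- \frac{6735}{67} \approx -100.52$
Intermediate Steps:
$o{\left(Y,r \right)} = -2 + Y + r$ ($o{\left(Y,r \right)} = \left(Y + r\right) - 2 = -2 + Y + r$)
$v{\left(O,L \right)} = -6 + O$ ($v{\left(O,L \right)} = -2 + O - 4 = -6 + O$)
$b{\left(c,w \right)} = 48 - 3 c w$ ($b{\left(c,w \right)} = - 3 w c + 48 = - 3 c w + 48 = 48 - 3 c w$)
$- b{\left(204,\frac{v{\left(-17,14 \right)}}{268} \right)} = - (48 - 612 \frac{-6 - 17}{268}) = - (48 - 612 \left(\left(-23\right) \frac{1}{268}\right)) = - (48 - 612 \left(- \frac{23}{268}\right)) = - (48 + \frac{3519}{67}) = \left(-1\right) \frac{6735}{67} = - \frac{6735}{67}$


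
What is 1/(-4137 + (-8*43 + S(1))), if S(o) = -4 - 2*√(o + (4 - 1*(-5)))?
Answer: -897/4023037 + 2*√10/20115185 ≈ -0.00022265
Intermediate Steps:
S(o) = -4 - 2*√(9 + o) (S(o) = -4 - 2*√(o + (4 + 5)) = -4 - 2*√(o + 9) = -4 - 2*√(9 + o))
1/(-4137 + (-8*43 + S(1))) = 1/(-4137 + (-8*43 + (-4 - 2*√(9 + 1)))) = 1/(-4137 + (-344 + (-4 - 2*√10))) = 1/(-4137 + (-348 - 2*√10)) = 1/(-4485 - 2*√10)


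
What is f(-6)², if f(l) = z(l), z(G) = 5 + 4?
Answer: 81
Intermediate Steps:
z(G) = 9
f(l) = 9
f(-6)² = 9² = 81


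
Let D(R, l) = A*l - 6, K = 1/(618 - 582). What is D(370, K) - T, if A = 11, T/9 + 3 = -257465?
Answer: 83419427/36 ≈ 2.3172e+6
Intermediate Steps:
T = -2317212 (T = -27 + 9*(-257465) = -27 - 2317185 = -2317212)
K = 1/36 ≈ 0.027778
D(R, l) = -6 + 11*l (D(R, l) = 11*l - 6 = -6 + 11*l)
D(370, K) - T = (-6 + 11*(1/36)) - 1*(-2317212) = (-6 + 11/36) + 2317212 = -205/36 + 2317212 = 83419427/36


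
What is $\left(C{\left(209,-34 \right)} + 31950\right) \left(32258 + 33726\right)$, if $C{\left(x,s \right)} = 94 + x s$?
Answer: $1645508992$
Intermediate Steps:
$C{\left(x,s \right)} = 94 + s x$
$\left(C{\left(209,-34 \right)} + 31950\right) \left(32258 + 33726\right) = \left(\left(94 - 7106\right) + 31950\right) \left(32258 + 33726\right) = \left(\left(94 - 7106\right) + 31950\right) 65984 = \left(-7012 + 31950\right) 65984 = 24938 \cdot 65984 = 1645508992$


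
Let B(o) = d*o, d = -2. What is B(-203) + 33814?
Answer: 34220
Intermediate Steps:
B(o) = -2*o
B(-203) + 33814 = -2*(-203) + 33814 = 406 + 33814 = 34220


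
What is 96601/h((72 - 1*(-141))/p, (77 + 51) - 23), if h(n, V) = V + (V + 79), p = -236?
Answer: 96601/289 ≈ 334.26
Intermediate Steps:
h(n, V) = 79 + 2*V (h(n, V) = V + (79 + V) = 79 + 2*V)
96601/h((72 - 1*(-141))/p, (77 + 51) - 23) = 96601/(79 + 2*((77 + 51) - 23)) = 96601/(79 + 2*(128 - 23)) = 96601/(79 + 2*105) = 96601/(79 + 210) = 96601/289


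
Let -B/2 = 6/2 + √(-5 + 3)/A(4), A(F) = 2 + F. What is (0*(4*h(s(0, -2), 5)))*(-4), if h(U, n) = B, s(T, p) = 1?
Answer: 0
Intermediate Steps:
B = -6 - I*√2/3 (B = -2*(6/2 + √(-5 + 3)/(2 + 4)) = -2*(6*(½) + √(-2)/6) = -2*(3 + (I*√2)*(⅙)) = -2*(3 + I*√2/6) = -6 - I*√2/3 ≈ -6.0 - 0.4714*I)
h(U, n) = -6 - I*√2/3
(0*(4*h(s(0, -2), 5)))*(-4) = (0*(4*(-6 - I*√2/3)))*(-4) = (0*(-24 - 4*I*√2/3))*(-4) = 0*(-4) = 0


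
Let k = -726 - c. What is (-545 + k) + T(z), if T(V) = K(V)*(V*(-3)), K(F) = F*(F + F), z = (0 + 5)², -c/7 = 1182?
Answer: -86747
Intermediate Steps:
c = -8274 (c = -7*1182 = -8274)
z = 25 (z = 5² = 25)
K(F) = 2*F² (K(F) = F*(2*F) = 2*F²)
k = 7548 (k = -726 - 1*(-8274) = -726 + 8274 = 7548)
T(V) = -6*V³ (T(V) = (2*V²)*(V*(-3)) = (2*V²)*(-3*V) = -6*V³)
(-545 + k) + T(z) = (-545 + 7548) - 6*25³ = 7003 - 6*15625 = 7003 - 93750 = -86747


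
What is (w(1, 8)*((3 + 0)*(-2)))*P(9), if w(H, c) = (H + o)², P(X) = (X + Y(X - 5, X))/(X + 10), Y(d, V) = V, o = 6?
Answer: -5292/19 ≈ -278.53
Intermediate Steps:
P(X) = 2*X/(10 + X) (P(X) = (X + X)/(X + 10) = (2*X)/(10 + X) = 2*X/(10 + X))
w(H, c) = (6 + H)² (w(H, c) = (H + 6)² = (6 + H)²)
(w(1, 8)*((3 + 0)*(-2)))*P(9) = ((6 + 1)²*((3 + 0)*(-2)))*(2*9/(10 + 9)) = (7²*(3*(-2)))*(2*9/19) = (49*(-6))*(2*9*(1/19)) = -294*18/19 = -5292/19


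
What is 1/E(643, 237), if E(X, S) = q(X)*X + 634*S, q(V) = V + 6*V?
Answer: 1/3044401 ≈ 3.2847e-7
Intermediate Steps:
q(V) = 7*V
E(X, S) = 7*X² + 634*S (E(X, S) = (7*X)*X + 634*S = 7*X² + 634*S)
1/E(643, 237) = 1/(7*643² + 634*237) = 1/(7*413449 + 150258) = 1/(2894143 + 150258) = 1/3044401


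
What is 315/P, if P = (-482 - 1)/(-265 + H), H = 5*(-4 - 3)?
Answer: 4500/23 ≈ 195.65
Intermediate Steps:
H = -35 (H = 5*(-7) = -35)
P = 161/100 (P = (-482 - 1)/(-265 - 35) = -483/(-300) = -483*(-1/300) = 161/100 ≈ 1.6100)
315/P = 315/(161/100) = 315*(100/161) = 4500/23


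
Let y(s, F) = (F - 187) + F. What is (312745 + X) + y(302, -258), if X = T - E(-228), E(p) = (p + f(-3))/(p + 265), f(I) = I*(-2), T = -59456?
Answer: 252592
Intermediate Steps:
f(I) = -2*I
y(s, F) = -187 + 2*F (y(s, F) = (-187 + F) + F = -187 + 2*F)
E(p) = (6 + p)/(265 + p) (E(p) = (p - 2*(-3))/(p + 265) = (p + 6)/(265 + p) = (6 + p)/(265 + p))
X = -59450 (X = -59456 - (6 - 228)/(265 - 228) = -59456 - (-222)/37 = -59456 - 1*(-6) = -59456 + 6 = -59450)
(312745 + X) + y(302, -258) = (312745 - 59450) + (-187 + 2*(-258)) = 253295 + (-187 - 516) = 253295 - 703 = 252592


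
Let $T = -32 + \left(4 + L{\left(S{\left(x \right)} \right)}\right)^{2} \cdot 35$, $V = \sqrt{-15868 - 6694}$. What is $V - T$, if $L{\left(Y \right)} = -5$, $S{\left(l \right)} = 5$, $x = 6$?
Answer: $-3 + i \sqrt{22562} \approx -3.0 + 150.21 i$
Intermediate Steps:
$V = i \sqrt{22562}$ ($V = \sqrt{-22562} = i \sqrt{22562} \approx 150.21 i$)
$T = 3$ ($T = -32 + \left(4 - 5\right)^{2} \cdot 35 = -32 + \left(-1\right)^{2} \cdot 35 = -32 + 1 \cdot 35 = -32 + 35 = 3$)
$V - T = i \sqrt{22562} - 3 = -3 + i \sqrt{22562}$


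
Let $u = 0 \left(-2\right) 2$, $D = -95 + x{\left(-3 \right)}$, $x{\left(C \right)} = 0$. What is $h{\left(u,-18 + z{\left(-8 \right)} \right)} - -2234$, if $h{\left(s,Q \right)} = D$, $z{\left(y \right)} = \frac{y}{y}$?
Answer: $2139$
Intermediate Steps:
$z{\left(y \right)} = 1$
$D = -95$ ($D = -95 + 0 = -95$)
$u = 0$ ($u = 0 \cdot 2 = 0$)
$h{\left(s,Q \right)} = -95$
$h{\left(u,-18 + z{\left(-8 \right)} \right)} - -2234 = -95 - -2234 = -95 + 2234 = 2139$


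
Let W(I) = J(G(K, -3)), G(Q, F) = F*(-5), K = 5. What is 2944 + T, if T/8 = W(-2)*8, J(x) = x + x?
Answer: 4864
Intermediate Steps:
G(Q, F) = -5*F
J(x) = 2*x
W(I) = 30 (W(I) = 2*(-5*(-3)) = 2*15 = 30)
T = 1920 (T = 8*(30*8) = 8*240 = 1920)
2944 + T = 2944 + 1920 = 4864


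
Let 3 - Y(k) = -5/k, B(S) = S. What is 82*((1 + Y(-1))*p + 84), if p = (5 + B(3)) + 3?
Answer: 5986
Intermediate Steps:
Y(k) = 3 + 5/k (Y(k) = 3 - (-5)/k = 3 + 5/k)
p = 11 (p = (5 + 3) + 3 = 8 + 3 = 11)
82*((1 + Y(-1))*p + 84) = 82*((1 + (3 + 5/(-1)))*11 + 84) = 82*((1 + (3 + 5*(-1)))*11 + 84) = 82*((1 + (3 - 5))*11 + 84) = 82*((1 - 2)*11 + 84) = 82*(-1*11 + 84) = 82*(-11 + 84) = 82*73 = 5986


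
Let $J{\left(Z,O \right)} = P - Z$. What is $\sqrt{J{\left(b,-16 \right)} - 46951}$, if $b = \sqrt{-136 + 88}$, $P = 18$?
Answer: $\sqrt{-46933 - 4 i \sqrt{3}} \approx 0.016 - 216.64 i$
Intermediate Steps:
$b = 4 i \sqrt{3}$ ($b = \sqrt{-48} = 4 i \sqrt{3} \approx 6.9282 i$)
$J{\left(Z,O \right)} = 18 - Z$
$\sqrt{J{\left(b,-16 \right)} - 46951} = \sqrt{\left(18 - 4 i \sqrt{3}\right) - 46951} = \sqrt{-46933 - 4 i \sqrt{3}}$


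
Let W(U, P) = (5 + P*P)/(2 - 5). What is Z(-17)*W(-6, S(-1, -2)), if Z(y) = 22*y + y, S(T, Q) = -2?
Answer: 1173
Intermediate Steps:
Z(y) = 23*y
W(U, P) = -5/3 - P²/3 (W(U, P) = (5 + P²)/(-3) = (5 + P²)*(-⅓) = -5/3 - P²/3)
Z(-17)*W(-6, S(-1, -2)) = (23*(-17))*(-5/3 - ⅓*(-2)²) = -391*(-5/3 - ⅓*4) = -391*(-5/3 - 4/3) = -391*(-3) = 1173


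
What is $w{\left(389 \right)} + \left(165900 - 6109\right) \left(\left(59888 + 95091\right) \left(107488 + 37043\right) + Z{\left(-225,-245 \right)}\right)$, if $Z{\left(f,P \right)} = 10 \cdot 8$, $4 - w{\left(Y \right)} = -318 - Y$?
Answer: $3579201741225550$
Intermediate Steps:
$w{\left(Y \right)} = 322 + Y$ ($w{\left(Y \right)} = 4 - \left(-318 - Y\right) = 4 + \left(318 + Y\right) = 322 + Y$)
$Z{\left(f,P \right)} = 80$
$w{\left(389 \right)} + \left(165900 - 6109\right) \left(\left(59888 + 95091\right) \left(107488 + 37043\right) + Z{\left(-225,-245 \right)}\right) = \left(322 + 389\right) + \left(165900 - 6109\right) \left(\left(59888 + 95091\right) \left(107488 + 37043\right) + 80\right) = 711 + 159791 \left(154979 \cdot 144531 + 80\right) = 711 + 159791 \left(22399269849 + 80\right) = 711 + 159791 \cdot 22399269929 = 711 + 3579201741224839 = 3579201741225550$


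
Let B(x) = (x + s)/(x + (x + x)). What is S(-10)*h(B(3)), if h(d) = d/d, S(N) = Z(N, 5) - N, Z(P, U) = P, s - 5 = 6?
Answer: 0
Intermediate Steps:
s = 11 (s = 5 + 6 = 11)
S(N) = 0 (S(N) = N - N = 0)
B(x) = (11 + x)/(3*x) (B(x) = (x + 11)/(x + (x + x)) = (11 + x)/(x + 2*x) = (11 + x)/((3*x)) = (11 + x)*(1/(3*x)) = (11 + x)/(3*x))
h(d) = 1
S(-10)*h(B(3)) = 0*1 = 0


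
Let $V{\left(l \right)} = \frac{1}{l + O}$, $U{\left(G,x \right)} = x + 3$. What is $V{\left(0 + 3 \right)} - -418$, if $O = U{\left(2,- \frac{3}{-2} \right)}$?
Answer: $\frac{6272}{15} \approx 418.13$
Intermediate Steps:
$U{\left(G,x \right)} = 3 + x$
$O = \frac{9}{2}$ ($O = 3 - \frac{3}{-2} = 3 - - \frac{3}{2} = 3 + \frac{3}{2} = \frac{9}{2} \approx 4.5$)
$V{\left(l \right)} = \frac{1}{\frac{9}{2} + l}$ ($V{\left(l \right)} = \frac{1}{l + \frac{9}{2}} = \frac{1}{\frac{9}{2} + l}$)
$V{\left(0 + 3 \right)} - -418 = \frac{2}{9 + 2 \left(0 + 3\right)} - -418 = \frac{2}{9 + 2 \cdot 3} + 418 = \frac{2}{9 + 6} + 418 = \frac{2}{15} + 418 = \frac{6272}{15}$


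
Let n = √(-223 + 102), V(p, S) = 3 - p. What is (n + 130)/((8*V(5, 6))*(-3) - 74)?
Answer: -5 - 11*I/26 ≈ -5.0 - 0.42308*I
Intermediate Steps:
n = 11*I (n = √(-121) = 11*I ≈ 11.0*I)
(n + 130)/((8*V(5, 6))*(-3) - 74) = (11*I + 130)/((8*(3 - 1*5))*(-3) - 74) = (130 + 11*I)/((8*(3 - 5))*(-3) - 74) = (130 + 11*I)/((8*(-2))*(-3) - 74) = (130 + 11*I)/(-16*(-3) - 74) = (130 + 11*I)/(48 - 74) = (130 + 11*I)/(-26) = (130 + 11*I)*(-1/26) = -5 - 11*I/26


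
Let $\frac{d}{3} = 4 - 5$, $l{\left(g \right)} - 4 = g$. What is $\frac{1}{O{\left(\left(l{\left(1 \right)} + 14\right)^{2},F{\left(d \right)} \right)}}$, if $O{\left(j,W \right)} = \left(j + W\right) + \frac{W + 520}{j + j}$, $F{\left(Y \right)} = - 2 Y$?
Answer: $\frac{361}{132750} \approx 0.0027194$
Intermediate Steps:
$l{\left(g \right)} = 4 + g$
$d = -3$ ($d = 3 \left(4 - 5\right) = 3 \left(-1\right) = -3$)
$O{\left(j,W \right)} = W + j + \frac{520 + W}{2 j}$ ($O{\left(j,W \right)} = \left(W + j\right) + \frac{520 + W}{2 j} = W + j + \frac{520 + W}{2 j}$)
$\frac{1}{O{\left(\left(l{\left(1 \right)} + 14\right)^{2},F{\left(d \right)} \right)}} = \frac{1}{\frac{1}{\left(\left(4 + 1\right) + 14\right)^{2}} \left(260 + \frac{\left(-2\right) \left(-3\right)}{2} + \left(\left(4 + 1\right) + 14\right)^{2} \left(\left(-2\right) \left(-3\right) + \left(\left(4 + 1\right) + 14\right)^{2}\right)\right)} = \frac{1}{\frac{1}{\left(5 + 14\right)^{2}} \left(260 + \frac{1}{2} \cdot 6 + \left(5 + 14\right)^{2} \left(6 + \left(5 + 14\right)^{2}\right)\right)} = \frac{1}{\frac{1}{19^{2}} \left(260 + 3 + 19^{2} \left(6 + 19^{2}\right)\right)} = \frac{1}{\frac{1}{361} \left(260 + 3 + 361 \left(6 + 361\right)\right)} = \frac{1}{\frac{1}{361} \left(260 + 3 + 361 \cdot 367\right)} = \frac{1}{\frac{1}{361} \left(260 + 3 + 132487\right)} = \frac{1}{\frac{1}{361} \cdot 132750} = \frac{1}{\frac{132750}{361}} = \frac{361}{132750}$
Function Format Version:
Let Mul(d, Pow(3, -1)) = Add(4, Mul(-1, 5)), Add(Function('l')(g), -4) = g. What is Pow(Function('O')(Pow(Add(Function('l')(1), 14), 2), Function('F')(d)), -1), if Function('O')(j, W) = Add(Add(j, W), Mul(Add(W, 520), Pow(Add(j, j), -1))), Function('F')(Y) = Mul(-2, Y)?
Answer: Rational(361, 132750) ≈ 0.0027194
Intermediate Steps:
Function('l')(g) = Add(4, g)
d = -3 (d = Mul(3, Add(4, Mul(-1, 5))) = Mul(3, Add(4, -5)) = Mul(3, -1) = -3)
Function('O')(j, W) = Add(W, j, Mul(Rational(1, 2), Pow(j, -1), Add(520, W))) (Function('O')(j, W) = Add(Add(W, j), Mul(Add(520, W), Pow(Mul(2, j), -1))) = Add(Add(W, j), Mul(Add(520, W), Mul(Rational(1, 2), Pow(j, -1)))) = Add(Add(W, j), Mul(Rational(1, 2), Pow(j, -1), Add(520, W))) = Add(W, j, Mul(Rational(1, 2), Pow(j, -1), Add(520, W))))
Pow(Function('O')(Pow(Add(Function('l')(1), 14), 2), Function('F')(d)), -1) = Pow(Mul(Pow(Pow(Add(Add(4, 1), 14), 2), -1), Add(260, Mul(Rational(1, 2), Mul(-2, -3)), Mul(Pow(Add(Add(4, 1), 14), 2), Add(Mul(-2, -3), Pow(Add(Add(4, 1), 14), 2))))), -1) = Pow(Mul(Pow(Pow(Add(5, 14), 2), -1), Add(260, Mul(Rational(1, 2), 6), Mul(Pow(Add(5, 14), 2), Add(6, Pow(Add(5, 14), 2))))), -1) = Pow(Mul(Pow(Pow(19, 2), -1), Add(260, 3, Mul(Pow(19, 2), Add(6, Pow(19, 2))))), -1) = Pow(Mul(Pow(361, -1), Add(260, 3, Mul(361, Add(6, 361)))), -1) = Pow(Mul(Rational(1, 361), Add(260, 3, Mul(361, 367))), -1) = Pow(Mul(Rational(1, 361), Add(260, 3, 132487)), -1) = Pow(Mul(Rational(1, 361), 132750), -1) = Pow(Rational(132750, 361), -1) = Rational(361, 132750)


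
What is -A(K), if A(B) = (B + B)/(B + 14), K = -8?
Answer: 8/3 ≈ 2.6667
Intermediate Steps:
A(B) = 2*B/(14 + B) (A(B) = (2*B)/(14 + B) = 2*B/(14 + B))
-A(K) = -2*(-8)/(14 - 8) = -2*(-8)/6 = -1*(-8/3) = 8/3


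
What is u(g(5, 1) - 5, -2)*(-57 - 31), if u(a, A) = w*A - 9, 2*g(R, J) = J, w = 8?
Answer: 2200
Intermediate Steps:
g(R, J) = J/2
u(a, A) = -9 + 8*A (u(a, A) = 8*A - 9 = -9 + 8*A)
u(g(5, 1) - 5, -2)*(-57 - 31) = (-9 + 8*(-2))*(-57 - 31) = (-9 - 16)*(-88) = -25*(-88) = 2200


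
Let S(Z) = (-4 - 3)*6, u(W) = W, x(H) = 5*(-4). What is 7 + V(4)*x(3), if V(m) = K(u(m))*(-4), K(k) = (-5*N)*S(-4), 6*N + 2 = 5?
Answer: 8407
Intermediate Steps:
N = ½ (N = -⅓ + (⅙)*5 = -⅓ + ⅚ = ½ ≈ 0.50000)
x(H) = -20
S(Z) = -42 (S(Z) = -7*6 = -42)
K(k) = 105 (K(k) = -5*½*(-42) = -5/2*(-42) = 105)
V(m) = -420 (V(m) = 105*(-4) = -420)
7 + V(4)*x(3) = 7 - 420*(-20) = 7 + 8400 = 8407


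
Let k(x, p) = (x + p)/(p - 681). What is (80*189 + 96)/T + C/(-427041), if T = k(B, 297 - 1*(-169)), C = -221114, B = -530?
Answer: 87315822521/1708164 ≈ 51117.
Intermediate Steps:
k(x, p) = (p + x)/(-681 + p)
T = 64/215 (T = ((297 - 1*(-169)) - 530)/(-681 + (297 - 1*(-169))) = ((297 + 169) - 530)/(-681 + (297 + 169)) = (466 - 530)/(-681 + 466) = -64/(-215) = -1/215*(-64) = 64/215 ≈ 0.29767)
(80*189 + 96)/T + C/(-427041) = (80*189 + 96)/(64/215) - 221114/(-427041) = (15120 + 96)*(215/64) - 221114*(-1/427041) = 15216*(215/64) + 221114/427041 = 204465/4 + 221114/427041 = 87315822521/1708164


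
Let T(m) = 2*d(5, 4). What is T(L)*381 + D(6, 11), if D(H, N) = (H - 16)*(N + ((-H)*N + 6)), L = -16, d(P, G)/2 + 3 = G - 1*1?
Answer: 490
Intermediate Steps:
d(P, G) = -8 + 2*G (d(P, G) = -6 + 2*(G - 1*1) = -6 + 2*(G - 1) = -6 + 2*(-1 + G) = -6 + (-2 + 2*G) = -8 + 2*G)
D(H, N) = (-16 + H)*(6 + N - H*N) (D(H, N) = (-16 + H)*(N + (-H*N + 6)) = (-16 + H)*(N + (6 - H*N)) = (-16 + H)*(6 + N - H*N))
T(m) = 0 (T(m) = 2*(-8 + 2*4) = 2*(-8 + 8) = 2*0 = 0)
T(L)*381 + D(6, 11) = 0*381 + (-96 - 16*11 + 6*6 - 1*11*6**2 + 17*6*11) = 0 + (-96 - 176 + 36 - 1*11*36 + 1122) = 0 + (-96 - 176 + 36 - 396 + 1122) = 0 + 490 = 490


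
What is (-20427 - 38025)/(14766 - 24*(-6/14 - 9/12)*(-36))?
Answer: -68194/16039 ≈ -4.2518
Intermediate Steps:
(-20427 - 38025)/(14766 - 24*(-6/14 - 9/12)*(-36)) = -58452/(14766 - 24*(-6*1/14 - 9*1/12)*(-36)) = -58452/(14766 - 24*(-3/7 - 3/4)*(-36)) = -58452/(14766 - 24*(-33/28)*(-36)) = -58452/(14766 + (198/7)*(-36)) = -58452/(14766 - 7128/7) = -58452/96234/7 = -58452*7/96234 = -68194/16039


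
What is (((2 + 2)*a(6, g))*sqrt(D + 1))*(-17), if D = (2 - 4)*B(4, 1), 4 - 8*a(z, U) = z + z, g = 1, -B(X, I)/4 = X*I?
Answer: 68*sqrt(33) ≈ 390.63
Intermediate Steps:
B(X, I) = -4*I*X (B(X, I) = -4*X*I = -4*I*X)
a(z, U) = 1/2 - z/4 (a(z, U) = 1/2 - (z + z)/8 = 1/2 - z/4)
D = 32 (D = (2 - 4)*(-4*1*4) = -2*(-16) = 32)
(((2 + 2)*a(6, g))*sqrt(D + 1))*(-17) = (((2 + 2)*(1/2 - 1/4*6))*sqrt(32 + 1))*(-17) = ((4*(1/2 - 3/2))*sqrt(33))*(-17) = ((4*(-1))*sqrt(33))*(-17) = -4*sqrt(33)*(-17) = 68*sqrt(33)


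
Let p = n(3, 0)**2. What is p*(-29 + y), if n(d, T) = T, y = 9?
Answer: 0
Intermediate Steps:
p = 0 (p = 0**2 = 0)
p*(-29 + y) = 0*(-29 + 9) = 0*(-20) = 0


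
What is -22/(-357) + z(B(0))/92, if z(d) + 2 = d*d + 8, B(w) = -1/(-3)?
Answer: 12617/98532 ≈ 0.12805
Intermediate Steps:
B(w) = ⅓ (B(w) = -1*(-⅓) = ⅓)
z(d) = 6 + d² (z(d) = -2 + (d*d + 8) = -2 + (d² + 8) = -2 + (8 + d²) = 6 + d²)
-22/(-357) + z(B(0))/92 = -22/(-357) + (6 + (⅓)²)/92 = -22*(-1/357) + (6 + ⅑)*(1/92) = 22/357 + (55/9)*(1/92) = 22/357 + 55/828 = 12617/98532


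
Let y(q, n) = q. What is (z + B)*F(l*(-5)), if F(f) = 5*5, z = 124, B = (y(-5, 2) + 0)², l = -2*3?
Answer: 3725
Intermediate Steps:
l = -6
B = 25 (B = (-5 + 0)² = (-5)² = 25)
F(f) = 25
(z + B)*F(l*(-5)) = (124 + 25)*25 = 149*25 = 3725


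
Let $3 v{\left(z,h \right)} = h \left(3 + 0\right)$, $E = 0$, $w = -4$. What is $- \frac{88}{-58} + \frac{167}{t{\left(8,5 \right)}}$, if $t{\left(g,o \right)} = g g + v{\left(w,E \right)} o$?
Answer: $\frac{7659}{1856} \approx 4.1266$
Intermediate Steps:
$v{\left(z,h \right)} = h$ ($v{\left(z,h \right)} = \frac{h \left(3 + 0\right)}{3} = \frac{h 3}{3} = \frac{3 h}{3} = h$)
$t{\left(g,o \right)} = g^{2}$ ($t{\left(g,o \right)} = g g + 0 o = g^{2} + 0 = g^{2}$)
$- \frac{88}{-58} + \frac{167}{t{\left(8,5 \right)}} = - \frac{88}{-58} + \frac{167}{8^{2}} = \left(-88\right) \left(- \frac{1}{58}\right) + \frac{167}{64} = \frac{44}{29} + 167 \cdot \frac{1}{64} = \frac{44}{29} + \frac{167}{64} = \frac{7659}{1856}$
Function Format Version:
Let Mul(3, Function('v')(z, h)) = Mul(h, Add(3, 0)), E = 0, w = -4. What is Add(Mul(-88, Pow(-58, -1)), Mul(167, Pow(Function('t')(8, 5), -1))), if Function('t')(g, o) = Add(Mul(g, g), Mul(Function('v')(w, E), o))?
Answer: Rational(7659, 1856) ≈ 4.1266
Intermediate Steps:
Function('v')(z, h) = h (Function('v')(z, h) = Mul(Rational(1, 3), Mul(h, Add(3, 0))) = Mul(Rational(1, 3), Mul(h, 3)) = Mul(Rational(1, 3), Mul(3, h)) = h)
Function('t')(g, o) = Pow(g, 2) (Function('t')(g, o) = Add(Mul(g, g), Mul(0, o)) = Add(Pow(g, 2), 0) = Pow(g, 2))
Add(Mul(-88, Pow(-58, -1)), Mul(167, Pow(Function('t')(8, 5), -1))) = Add(Mul(-88, Pow(-58, -1)), Mul(167, Pow(Pow(8, 2), -1))) = Add(Mul(-88, Rational(-1, 58)), Mul(167, Pow(64, -1))) = Add(Rational(44, 29), Mul(167, Rational(1, 64))) = Add(Rational(44, 29), Rational(167, 64)) = Rational(7659, 1856)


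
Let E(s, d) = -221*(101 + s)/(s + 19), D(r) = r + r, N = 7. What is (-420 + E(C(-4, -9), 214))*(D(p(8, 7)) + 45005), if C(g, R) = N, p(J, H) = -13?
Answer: -60181902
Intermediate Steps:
D(r) = 2*r
C(g, R) = 7
E(s, d) = -221*(101 + s)/(19 + s)
(-420 + E(C(-4, -9), 214))*(D(p(8, 7)) + 45005) = (-420 + 221*(-101 - 1*7)/(19 + 7))*(2*(-13) + 45005) = (-420 + 221*(-101 - 7)/26)*(-26 + 45005) = (-420 + 221*(1/26)*(-108))*44979 = (-420 - 918)*44979 = -1338*44979 = -60181902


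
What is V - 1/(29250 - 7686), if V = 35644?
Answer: 768627215/21564 ≈ 35644.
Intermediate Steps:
V - 1/(29250 - 7686) = 35644 - 1/(29250 - 7686) = 35644 - 1/21564 = 768627215/21564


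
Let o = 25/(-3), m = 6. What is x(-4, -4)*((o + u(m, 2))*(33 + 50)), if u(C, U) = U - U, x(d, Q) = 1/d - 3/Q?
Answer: -2075/6 ≈ -345.83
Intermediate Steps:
o = -25/3 (o = 25*(-⅓) = -25/3 ≈ -8.3333)
x(d, Q) = 1/d - 3/Q
u(C, U) = 0
x(-4, -4)*((o + u(m, 2))*(33 + 50)) = (1/(-4) - 3/(-4))*((-25/3 + 0)*(33 + 50)) = (-¼ - 3*(-¼))*(-25/3*83) = (-¼ + ¾)*(-2075/3) = (½)*(-2075/3) = -2075/6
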